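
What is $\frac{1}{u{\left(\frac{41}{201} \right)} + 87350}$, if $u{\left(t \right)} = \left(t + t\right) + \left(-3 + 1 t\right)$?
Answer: $\frac{67}{5852290} \approx 1.1449 \cdot 10^{-5}$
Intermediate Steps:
$u{\left(t \right)} = -3 + 3 t$ ($u{\left(t \right)} = 2 t + \left(-3 + t\right) = -3 + 3 t$)
$\frac{1}{u{\left(\frac{41}{201} \right)} + 87350} = \frac{1}{\left(-3 + 3 \cdot \frac{41}{201}\right) + 87350} = \frac{1}{\left(-3 + \frac{41}{67}\right) + 87350} = \frac{1}{- \frac{160}{67} + 87350} = \frac{1}{\frac{5852290}{67}} = \frac{67}{5852290}$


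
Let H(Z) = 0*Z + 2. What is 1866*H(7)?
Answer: 3732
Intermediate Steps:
H(Z) = 2 (H(Z) = 0 + 2 = 2)
1866*H(7) = 1866*2 = 3732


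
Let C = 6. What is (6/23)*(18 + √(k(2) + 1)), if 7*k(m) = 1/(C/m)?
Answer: 108/23 + 2*√462/161 ≈ 4.9627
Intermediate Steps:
k(m) = m/42 (k(m) = 1/(7*((6/m))) = (m/6)/7 = m/42)
(6/23)*(18 + √(k(2) + 1)) = (6/23)*(18 + √((1/42)*2 + 1)) = (6*(1/23))*(18 + √(1/21 + 1)) = 6*(18 + √(22/21))/23 = 6*(18 + √462/21)/23 = 108/23 + 2*√462/161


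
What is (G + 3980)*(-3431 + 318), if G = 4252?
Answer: -25626216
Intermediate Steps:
(G + 3980)*(-3431 + 318) = (4252 + 3980)*(-3431 + 318) = 8232*(-3113) = -25626216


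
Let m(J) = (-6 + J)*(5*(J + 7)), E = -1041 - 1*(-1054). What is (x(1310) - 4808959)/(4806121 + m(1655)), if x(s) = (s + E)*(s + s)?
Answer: -1342699/18509311 ≈ -0.072542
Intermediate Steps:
E = 13 (E = -1041 + 1054 = 13)
x(s) = 2*s*(13 + s) (x(s) = (s + 13)*(s + s) = (13 + s)*(2*s) = 2*s*(13 + s))
m(J) = (-6 + J)*(35 + 5*J) (m(J) = (-6 + J)*(5*(7 + J)) = (-6 + J)*(35 + 5*J))
(x(1310) - 4808959)/(4806121 + m(1655)) = (2*1310*(13 + 1310) - 4808959)/(4806121 + (-210 + 5*1655 + 5*1655**2)) = (2*1310*1323 - 4808959)/(4806121 + (-210 + 8275 + 5*2739025)) = (3466260 - 4808959)/(4806121 + (-210 + 8275 + 13695125)) = -1342699/(4806121 + 13703190) = -1342699/18509311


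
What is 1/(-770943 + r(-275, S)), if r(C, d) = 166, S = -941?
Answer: -1/770777 ≈ -1.2974e-6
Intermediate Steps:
1/(-770943 + r(-275, S)) = 1/(-770943 + 166) = 1/(-770777) = -1/770777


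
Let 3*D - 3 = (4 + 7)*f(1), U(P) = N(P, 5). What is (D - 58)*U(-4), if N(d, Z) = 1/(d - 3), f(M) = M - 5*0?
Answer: 160/21 ≈ 7.6190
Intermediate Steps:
f(M) = M (f(M) = M + 0 = M)
N(d, Z) = 1/(-3 + d)
U(P) = 1/(-3 + P)
D = 14/3 (D = 1 + ((4 + 7)*1)/3 = 1 + (11*1)/3 = 1 + (⅓)*11 = 1 + 11/3 = 14/3 ≈ 4.6667)
(D - 58)*U(-4) = (14/3 - 58)/(-3 - 4) = -160/3/(-7) = -160/3*(-⅐) = 160/21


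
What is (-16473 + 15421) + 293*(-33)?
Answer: -10721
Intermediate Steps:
(-16473 + 15421) + 293*(-33) = -1052 - 9669 = -10721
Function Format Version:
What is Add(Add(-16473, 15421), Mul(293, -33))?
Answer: -10721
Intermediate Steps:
Add(Add(-16473, 15421), Mul(293, -33)) = Add(-1052, -9669) = -10721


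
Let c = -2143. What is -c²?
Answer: -4592449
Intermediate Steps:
-c² = -1*(-2143)² = -1*4592449 = -4592449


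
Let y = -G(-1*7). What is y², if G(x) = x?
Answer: 49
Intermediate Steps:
y = 7 (y = -(-1)*7 = -1*(-7) = 7)
y² = 7² = 49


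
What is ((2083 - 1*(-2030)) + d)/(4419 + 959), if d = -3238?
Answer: 875/5378 ≈ 0.16270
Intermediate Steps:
((2083 - 1*(-2030)) + d)/(4419 + 959) = ((2083 - 1*(-2030)) - 3238)/(4419 + 959) = ((2083 + 2030) - 3238)/5378 = (4113 - 3238)*(1/5378) = 875*(1/5378) = 875/5378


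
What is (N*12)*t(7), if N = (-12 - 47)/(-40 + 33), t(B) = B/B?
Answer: 708/7 ≈ 101.14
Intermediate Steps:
t(B) = 1
N = 59/7 (N = -59/(-7) = -59*(-1/7) = 59/7 ≈ 8.4286)
(N*12)*t(7) = ((59/7)*12)*1 = (708/7)*1 = 708/7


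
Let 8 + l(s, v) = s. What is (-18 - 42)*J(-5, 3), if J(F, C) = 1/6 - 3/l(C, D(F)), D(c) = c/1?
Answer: -46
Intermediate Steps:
D(c) = c (D(c) = c*1 = c)
l(s, v) = -8 + s
J(F, C) = 1/6 - 3/(-8 + C)
(-18 - 42)*J(-5, 3) = (-18 - 42)*((-26 + 3)/(6*(-8 + 3))) = -10*(-23)/(-5) = -10*(-1)*(-23)/5 = -60*23/30 = -46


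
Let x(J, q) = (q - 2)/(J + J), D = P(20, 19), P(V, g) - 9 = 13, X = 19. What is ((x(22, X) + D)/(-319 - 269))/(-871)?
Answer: 985/22534512 ≈ 4.3711e-5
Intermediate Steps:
P(V, g) = 22 (P(V, g) = 9 + 13 = 22)
D = 22
x(J, q) = (-2 + q)/(2*J) (x(J, q) = (-2 + q)/((2*J)) = (-2 + q)*(1/(2*J)) = (-2 + q)/(2*J))
((x(22, X) + D)/(-319 - 269))/(-871) = (((½)*(-2 + 19)/22 + 22)/(-319 - 269))/(-871) = (((½)*(1/22)*17 + 22)/(-588))*(-1/871) = ((17/44 + 22)*(-1/588))*(-1/871) = ((985/44)*(-1/588))*(-1/871) = -985/25872*(-1/871) = 985/22534512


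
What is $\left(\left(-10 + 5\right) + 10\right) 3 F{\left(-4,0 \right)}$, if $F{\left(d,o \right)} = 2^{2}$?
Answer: $60$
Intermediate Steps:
$F{\left(d,o \right)} = 4$
$\left(\left(-10 + 5\right) + 10\right) 3 F{\left(-4,0 \right)} = \left(\left(-10 + 5\right) + 10\right) 3 \cdot 4 = \left(-5 + 10\right) 3 \cdot 4 = 5 \cdot 3 \cdot 4 = 15 \cdot 4 = 60$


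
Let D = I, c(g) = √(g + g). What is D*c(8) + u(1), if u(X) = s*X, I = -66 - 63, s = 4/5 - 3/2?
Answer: -5167/10 ≈ -516.70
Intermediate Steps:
s = -7/10 (s = 4*(⅕) - 3*½ = ⅘ - 3/2 = -7/10 ≈ -0.70000)
c(g) = √2*√g (c(g) = √(2*g) = √2*√g)
I = -129
u(X) = -7*X/10
D = -129
D*c(8) + u(1) = -129*√2*√8 - 7/10*1 = -129*√2*2*√2 - 7/10 = -129*4 - 7/10 = -516 - 7/10 = -5167/10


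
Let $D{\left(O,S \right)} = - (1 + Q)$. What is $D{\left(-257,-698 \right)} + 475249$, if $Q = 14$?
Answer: $475234$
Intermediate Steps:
$D{\left(O,S \right)} = -15$ ($D{\left(O,S \right)} = - (1 + 14) = \left(-1\right) 15 = -15$)
$D{\left(-257,-698 \right)} + 475249 = -15 + 475249 = 475234$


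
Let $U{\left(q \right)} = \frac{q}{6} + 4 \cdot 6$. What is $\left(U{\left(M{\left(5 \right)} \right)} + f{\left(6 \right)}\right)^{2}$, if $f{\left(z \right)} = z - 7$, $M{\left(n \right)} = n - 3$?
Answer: $\frac{4900}{9} \approx 544.44$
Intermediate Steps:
$M{\left(n \right)} = -3 + n$ ($M{\left(n \right)} = n - 3 = -3 + n$)
$f{\left(z \right)} = -7 + z$ ($f{\left(z \right)} = z - 7 = -7 + z$)
$U{\left(q \right)} = 24 + \frac{q}{6}$ ($U{\left(q \right)} = q \frac{1}{6} + 24 = \frac{q}{6} + 24 = 24 + \frac{q}{6}$)
$\left(U{\left(M{\left(5 \right)} \right)} + f{\left(6 \right)}\right)^{2} = \left(\left(24 + \frac{-3 + 5}{6}\right) + \left(-7 + 6\right)\right)^{2} = \left(\left(24 + \frac{1}{6} \cdot 2\right) - 1\right)^{2} = \left(\left(24 + \frac{1}{3}\right) - 1\right)^{2} = \left(\frac{73}{3} - 1\right)^{2} = \left(\frac{70}{3}\right)^{2} = \frac{4900}{9}$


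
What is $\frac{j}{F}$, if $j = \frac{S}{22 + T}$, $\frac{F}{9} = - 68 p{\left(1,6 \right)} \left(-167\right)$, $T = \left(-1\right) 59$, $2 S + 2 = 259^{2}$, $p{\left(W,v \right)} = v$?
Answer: $- \frac{67079}{45378576} \approx -0.0014782$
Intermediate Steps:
$S = \frac{67079}{2}$ ($S = -1 + \frac{259^{2}}{2} = -1 + \frac{1}{2} \cdot 67081 = -1 + \frac{67081}{2} = \frac{67079}{2} \approx 33540.0$)
$T = -59$
$F = 613224$ ($F = 9 \left(-68\right) 6 \left(-167\right) = 9 \left(\left(-408\right) \left(-167\right)\right) = 9 \cdot 68136 = 613224$)
$j = - \frac{67079}{74}$ ($j = \frac{67079}{2 \left(22 - 59\right)} = \frac{67079}{2 \left(-37\right)} = \frac{67079}{2} \left(- \frac{1}{37}\right) = - \frac{67079}{74} \approx -906.47$)
$\frac{j}{F} = - \frac{67079}{74 \cdot 613224} = \left(- \frac{67079}{74}\right) \frac{1}{613224} = - \frac{67079}{45378576}$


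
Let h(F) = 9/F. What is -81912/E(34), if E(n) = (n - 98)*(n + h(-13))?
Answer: 133107/3464 ≈ 38.426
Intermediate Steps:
E(n) = (-98 + n)*(-9/13 + n) (E(n) = (n - 98)*(n + 9/(-13)) = (-98 + n)*(n + 9*(-1/13)) = (-98 + n)*(n - 9/13) = (-98 + n)*(-9/13 + n))
-81912/E(34) = -81912/(882/13 + 34² - 1283/13*34) = -81912/(882/13 + 1156 - 43622/13) = -81912/(-27712/13) = -81912*(-13/27712) = 133107/3464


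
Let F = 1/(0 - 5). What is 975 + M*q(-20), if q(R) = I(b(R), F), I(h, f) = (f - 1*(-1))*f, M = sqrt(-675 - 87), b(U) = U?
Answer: 975 - 4*I*sqrt(762)/25 ≈ 975.0 - 4.4167*I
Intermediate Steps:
M = I*sqrt(762) (M = sqrt(-762) = I*sqrt(762) ≈ 27.604*I)
F = -1/5 (F = 1/(-5) = -1/5 ≈ -0.20000)
I(h, f) = f*(1 + f) (I(h, f) = (f + 1)*f = (1 + f)*f = f*(1 + f))
q(R) = -4/25 (q(R) = -(1 - 1/5)/5 = -1/5*4/5 = -4/25)
975 + M*q(-20) = 975 + (I*sqrt(762))*(-4/25) = 975 - 4*I*sqrt(762)/25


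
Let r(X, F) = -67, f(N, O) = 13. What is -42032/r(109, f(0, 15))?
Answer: 42032/67 ≈ 627.34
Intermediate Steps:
-42032/r(109, f(0, 15)) = -42032/(-67) = -42032*(-1/67) = 42032/67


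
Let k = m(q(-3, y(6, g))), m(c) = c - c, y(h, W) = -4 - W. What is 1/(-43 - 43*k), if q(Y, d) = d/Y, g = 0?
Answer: -1/43 ≈ -0.023256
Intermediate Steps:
m(c) = 0
k = 0
1/(-43 - 43*k) = 1/(-43 - 43*0) = 1/(-43 + 0) = 1/(-43) = -1/43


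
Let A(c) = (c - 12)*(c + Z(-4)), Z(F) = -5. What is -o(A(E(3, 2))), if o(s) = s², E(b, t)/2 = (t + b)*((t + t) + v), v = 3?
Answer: -14212900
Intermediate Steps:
E(b, t) = 2*(3 + 2*t)*(b + t) (E(b, t) = 2*((t + b)*((t + t) + 3)) = 2*((b + t)*(2*t + 3)) = 2*((b + t)*(3 + 2*t)) = 2*((3 + 2*t)*(b + t)) = 2*(3 + 2*t)*(b + t))
A(c) = (-12 + c)*(-5 + c) (A(c) = (c - 12)*(c - 5) = (-12 + c)*(-5 + c))
-o(A(E(3, 2))) = -(60 + (4*2² + 6*3 + 6*2 + 4*3*2)² - 17*(4*2² + 6*3 + 6*2 + 4*3*2))² = -(60 + (4*4 + 18 + 12 + 24)² - 17*(4*4 + 18 + 12 + 24))² = -(60 + (16 + 18 + 12 + 24)² - 17*(16 + 18 + 12 + 24))² = -(60 + 70² - 17*70)² = -(60 + 4900 - 1190)² = -1*3770² = -1*14212900 = -14212900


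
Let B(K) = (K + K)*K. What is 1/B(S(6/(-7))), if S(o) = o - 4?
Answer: 49/2312 ≈ 0.021194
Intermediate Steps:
S(o) = -4 + o
B(K) = 2*K**2 (B(K) = (2*K)*K = 2*K**2)
1/B(S(6/(-7))) = 1/(2*(-4 + 6/(-7))**2) = 1/(2*(-4 + 6*(-1/7))**2) = 1/(2*(-4 - 6/7)**2) = 1/(2*(-34/7)**2) = 1/(2*(1156/49)) = 1/(2312/49) = 49/2312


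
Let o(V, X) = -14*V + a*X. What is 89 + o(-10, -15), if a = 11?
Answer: 64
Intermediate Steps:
o(V, X) = -14*V + 11*X
89 + o(-10, -15) = 89 + (-14*(-10) + 11*(-15)) = 89 + (140 - 165) = 89 - 25 = 64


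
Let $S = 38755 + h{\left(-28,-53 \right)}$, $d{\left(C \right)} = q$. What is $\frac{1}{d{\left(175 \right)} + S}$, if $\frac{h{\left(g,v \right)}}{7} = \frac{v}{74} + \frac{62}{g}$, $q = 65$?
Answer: $\frac{37}{1435581} \approx 2.5774 \cdot 10^{-5}$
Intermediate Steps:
$h{\left(g,v \right)} = \frac{434}{g} + \frac{7 v}{74}$ ($h{\left(g,v \right)} = 7 \left(\frac{v}{74} + \frac{62}{g}\right) = 7 \left(\frac{62}{g} + \frac{v}{74}\right) = \frac{434}{g} + \frac{7 v}{74}$)
$d{\left(C \right)} = 65$
$S = \frac{1433176}{37}$ ($S = 38755 + \left(\frac{434}{-28} + \frac{7}{74} \left(-53\right)\right) = 38755 + \left(434 \left(- \frac{1}{28}\right) - \frac{371}{74}\right) = 38755 - \frac{759}{37} = \frac{1433176}{37} \approx 38735.0$)
$\frac{1}{d{\left(175 \right)} + S} = \frac{1}{65 + \frac{1433176}{37}} = \frac{1}{\frac{1435581}{37}} = \frac{37}{1435581}$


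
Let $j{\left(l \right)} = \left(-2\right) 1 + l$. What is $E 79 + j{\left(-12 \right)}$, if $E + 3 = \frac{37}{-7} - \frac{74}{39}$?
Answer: $- \frac{223442}{273} \approx -818.47$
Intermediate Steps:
$j{\left(l \right)} = -2 + l$
$E = - \frac{2780}{273}$ ($E = -3 + \left(\frac{37}{-7} - \frac{74}{39}\right) = -3 + \left(37 \left(- \frac{1}{7}\right) - \frac{74}{39}\right) = -3 - \frac{1961}{273} = - \frac{2780}{273} \approx -10.183$)
$E 79 + j{\left(-12 \right)} = \left(- \frac{2780}{273}\right) 79 - 14 = - \frac{219620}{273} - 14 = - \frac{223442}{273}$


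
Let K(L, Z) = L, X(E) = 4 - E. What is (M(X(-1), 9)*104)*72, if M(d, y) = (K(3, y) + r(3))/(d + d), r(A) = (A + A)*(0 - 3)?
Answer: -11232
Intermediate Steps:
r(A) = -6*A (r(A) = (2*A)*(-3) = -6*A)
M(d, y) = -15/(2*d) (M(d, y) = (3 - 6*3)/(d + d) = (3 - 18)/((2*d)) = -15/(2*d))
(M(X(-1), 9)*104)*72 = (-15/(2*(4 - 1*(-1)))*104)*72 = (-15/(2*(4 + 1))*104)*72 = (-15/2/5*104)*72 = (-15/2*⅕*104)*72 = -3/2*104*72 = -156*72 = -11232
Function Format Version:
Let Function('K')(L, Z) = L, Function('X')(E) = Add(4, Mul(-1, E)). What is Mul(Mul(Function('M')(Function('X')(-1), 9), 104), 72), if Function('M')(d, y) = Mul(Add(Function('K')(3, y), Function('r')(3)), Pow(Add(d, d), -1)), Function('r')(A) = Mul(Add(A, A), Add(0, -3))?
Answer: -11232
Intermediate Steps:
Function('r')(A) = Mul(-6, A) (Function('r')(A) = Mul(Mul(2, A), -3) = Mul(-6, A))
Function('M')(d, y) = Mul(Rational(-15, 2), Pow(d, -1)) (Function('M')(d, y) = Mul(Add(3, Mul(-6, 3)), Pow(Add(d, d), -1)) = Mul(Add(3, -18), Pow(Mul(2, d), -1)) = Mul(-15, Mul(Rational(1, 2), Pow(d, -1))) = Mul(Rational(-15, 2), Pow(d, -1)))
Mul(Mul(Function('M')(Function('X')(-1), 9), 104), 72) = Mul(Mul(Mul(Rational(-15, 2), Pow(Add(4, Mul(-1, -1)), -1)), 104), 72) = Mul(Mul(Mul(Rational(-15, 2), Pow(Add(4, 1), -1)), 104), 72) = Mul(Mul(Mul(Rational(-15, 2), Pow(5, -1)), 104), 72) = Mul(Mul(Mul(Rational(-15, 2), Rational(1, 5)), 104), 72) = Mul(Mul(Rational(-3, 2), 104), 72) = Mul(-156, 72) = -11232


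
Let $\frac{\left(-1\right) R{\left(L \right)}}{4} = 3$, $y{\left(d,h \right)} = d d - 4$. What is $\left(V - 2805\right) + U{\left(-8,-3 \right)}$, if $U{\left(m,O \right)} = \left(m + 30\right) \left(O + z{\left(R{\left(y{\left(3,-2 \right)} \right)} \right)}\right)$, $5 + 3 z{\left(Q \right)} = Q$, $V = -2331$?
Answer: $- \frac{15980}{3} \approx -5326.7$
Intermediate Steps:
$y{\left(d,h \right)} = -4 + d^{2}$ ($y{\left(d,h \right)} = d^{2} - 4 = -4 + d^{2}$)
$R{\left(L \right)} = -12$ ($R{\left(L \right)} = \left(-4\right) 3 = -12$)
$z{\left(Q \right)} = - \frac{5}{3} + \frac{Q}{3}$
$U{\left(m,O \right)} = \left(30 + m\right) \left(- \frac{17}{3} + O\right)$ ($U{\left(m,O \right)} = \left(m + 30\right) \left(O + \left(- \frac{5}{3} + \frac{1}{3} \left(-12\right)\right)\right) = \left(30 + m\right) \left(O - \frac{17}{3}\right) = \left(30 + m\right) \left(- \frac{17}{3} + O\right)$)
$\left(V - 2805\right) + U{\left(-8,-3 \right)} = \left(-2331 - 2805\right) - \frac{572}{3} = -5136 + \left(-170 - 90 + \frac{136}{3} + 24\right) = -5136 - \frac{572}{3} = - \frac{15980}{3}$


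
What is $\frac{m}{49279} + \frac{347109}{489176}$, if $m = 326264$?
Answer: $\frac{176705702875}{24106104104} \approx 7.3303$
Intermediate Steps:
$\frac{m}{49279} + \frac{347109}{489176} = \frac{326264}{49279} + \frac{347109}{489176} = \frac{176705702875}{24106104104}$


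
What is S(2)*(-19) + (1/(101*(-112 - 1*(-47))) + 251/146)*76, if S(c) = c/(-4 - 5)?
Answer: 581714108/4313205 ≈ 134.87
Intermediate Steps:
S(c) = -c/9 (S(c) = c/(-9) = c*(-⅑) = -c/9)
S(2)*(-19) + (1/(101*(-112 - 1*(-47))) + 251/146)*76 = -⅑*2*(-19) + (1/(101*(-112 - 1*(-47))) + 251/146)*76 = -2/9*(-19) + (1/(101*(-112 + 47)) + 251*(1/146))*76 = 38/9 + ((1/101)/(-65) + 251/146)*76 = 38/9 + ((1/101)*(-1/65) + 251/146)*76 = 38/9 + (-1/6565 + 251/146)*76 = 38/9 + (1647669/958490)*76 = 38/9 + 62611422/479245 = 581714108/4313205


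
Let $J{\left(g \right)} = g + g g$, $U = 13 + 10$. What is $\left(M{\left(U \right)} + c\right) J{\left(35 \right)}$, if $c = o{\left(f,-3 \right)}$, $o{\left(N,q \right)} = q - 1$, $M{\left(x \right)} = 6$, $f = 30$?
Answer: $2520$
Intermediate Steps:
$U = 23$
$J{\left(g \right)} = g + g^{2}$
$o{\left(N,q \right)} = -1 + q$
$c = -4$ ($c = -1 - 3 = -4$)
$\left(M{\left(U \right)} + c\right) J{\left(35 \right)} = \left(6 - 4\right) 35 \left(1 + 35\right) = 2 \cdot 35 \cdot 36 = 2 \cdot 1260 = 2520$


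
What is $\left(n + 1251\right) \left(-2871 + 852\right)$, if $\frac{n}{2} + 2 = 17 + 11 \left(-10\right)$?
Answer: $-2142159$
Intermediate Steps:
$n = -190$ ($n = -4 + 2 \left(17 + 11 \left(-10\right)\right) = -4 + 2 \left(17 - 110\right) = -4 + 2 \left(-93\right) = -4 - 186 = -190$)
$\left(n + 1251\right) \left(-2871 + 852\right) = \left(-190 + 1251\right) \left(-2871 + 852\right) = 1061 \left(-2019\right) = -2142159$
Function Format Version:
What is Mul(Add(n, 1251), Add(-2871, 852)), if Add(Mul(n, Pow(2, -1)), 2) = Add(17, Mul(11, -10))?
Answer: -2142159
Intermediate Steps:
n = -190 (n = Add(-4, Mul(2, Add(17, Mul(11, -10)))) = Add(-4, Mul(2, Add(17, -110))) = Add(-4, Mul(2, -93)) = Add(-4, -186) = -190)
Mul(Add(n, 1251), Add(-2871, 852)) = Mul(Add(-190, 1251), Add(-2871, 852)) = Mul(1061, -2019) = -2142159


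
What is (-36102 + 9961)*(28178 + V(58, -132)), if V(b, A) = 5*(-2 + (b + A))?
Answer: -726667518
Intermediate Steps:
V(b, A) = -10 + 5*A + 5*b (V(b, A) = 5*(-2 + (A + b)) = 5*(-2 + A + b) = -10 + 5*A + 5*b)
(-36102 + 9961)*(28178 + V(58, -132)) = (-36102 + 9961)*(28178 + (-10 + 5*(-132) + 5*58)) = -26141*(28178 + (-10 - 660 + 290)) = -26141*(28178 - 380) = -26141*27798 = -726667518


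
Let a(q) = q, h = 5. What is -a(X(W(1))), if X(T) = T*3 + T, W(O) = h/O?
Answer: -20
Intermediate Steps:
W(O) = 5/O
X(T) = 4*T (X(T) = 3*T + T = 4*T)
-a(X(W(1))) = -4*5/1 = -4*5*1 = -4*5 = -1*20 = -20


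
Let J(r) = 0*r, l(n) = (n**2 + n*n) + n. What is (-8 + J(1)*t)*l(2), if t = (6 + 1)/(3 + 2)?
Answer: -80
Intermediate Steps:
l(n) = n + 2*n**2 (l(n) = (n**2 + n**2) + n = 2*n**2 + n = n + 2*n**2)
t = 7/5 ≈ 1.4000
J(r) = 0
(-8 + J(1)*t)*l(2) = (-8 + 0*(7/5))*(2*(1 + 2*2)) = (-8 + 0)*(2*(1 + 4)) = -16*5 = -8*10 = -80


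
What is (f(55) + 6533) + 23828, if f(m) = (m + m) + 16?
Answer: 30487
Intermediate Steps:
f(m) = 16 + 2*m (f(m) = 2*m + 16 = 16 + 2*m)
(f(55) + 6533) + 23828 = ((16 + 2*55) + 6533) + 23828 = ((16 + 110) + 6533) + 23828 = (126 + 6533) + 23828 = 6659 + 23828 = 30487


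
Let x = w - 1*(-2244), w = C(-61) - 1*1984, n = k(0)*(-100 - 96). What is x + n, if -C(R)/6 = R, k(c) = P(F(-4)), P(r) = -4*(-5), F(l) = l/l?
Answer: -3294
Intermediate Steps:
F(l) = 1
P(r) = 20
k(c) = 20
C(R) = -6*R
n = -3920 (n = 20*(-100 - 96) = 20*(-196) = -3920)
w = -1618 (w = -6*(-61) - 1*1984 = 366 - 1984 = -1618)
x = 626 (x = -1618 - 1*(-2244) = -1618 + 2244 = 626)
x + n = 626 - 3920 = -3294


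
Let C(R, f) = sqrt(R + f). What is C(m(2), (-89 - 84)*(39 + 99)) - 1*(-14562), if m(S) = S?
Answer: 14562 + 8*I*sqrt(373) ≈ 14562.0 + 154.51*I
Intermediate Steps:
C(m(2), (-89 - 84)*(39 + 99)) - 1*(-14562) = sqrt(2 + (-89 - 84)*(39 + 99)) - 1*(-14562) = sqrt(2 - 173*138) + 14562 = sqrt(2 - 23874) + 14562 = sqrt(-23872) + 14562 = 8*I*sqrt(373) + 14562 = 14562 + 8*I*sqrt(373)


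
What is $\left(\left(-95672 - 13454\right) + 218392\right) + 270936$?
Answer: $380202$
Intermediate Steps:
$\left(\left(-95672 - 13454\right) + 218392\right) + 270936 = \left(-109126 + 218392\right) + 270936 = 109266 + 270936 = 380202$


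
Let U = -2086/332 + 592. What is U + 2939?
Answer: 585103/166 ≈ 3524.7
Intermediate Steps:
U = 97229/166 (U = -2086*1/332 + 592 = -1043/166 + 592 = 97229/166 ≈ 585.72)
U + 2939 = 97229/166 + 2939 = 585103/166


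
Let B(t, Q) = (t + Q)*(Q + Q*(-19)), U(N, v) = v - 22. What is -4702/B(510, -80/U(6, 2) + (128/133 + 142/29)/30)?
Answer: 874363289975/7220591462911 ≈ 0.12109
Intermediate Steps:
U(N, v) = -22 + v
B(t, Q) = -18*Q*(Q + t) (B(t, Q) = (Q + t)*(Q - 19*Q) = (Q + t)*(-18*Q) = -18*Q*(Q + t))
-4702/B(510, -80/U(6, 2) + (128/133 + 142/29)/30) = -4702*(-1/(18*(-80/(-22 + 2) + (128/133 + 142/29)/30)*((-80/(-22 + 2) + (128/133 + 142/29)/30) + 510))) = -4702*(-1/(18*(-80/(-20) + (128*(1/133) + 142*(1/29))*(1/30))*((-80/(-20) + (128*(1/133) + 142*(1/29))*(1/30)) + 510))) = -4702*(-1/(18*(-80*(-1/20) + (128/133 + 142/29)*(1/30))*((-80*(-1/20) + (128/133 + 142/29)*(1/30)) + 510))) = -4702*(-1/(18*(4 + (22598/3857)*(1/30))*((4 + (22598/3857)*(1/30)) + 510))) = -4702*(-1/(18*(4 + 11299/57855)*((4 + 11299/57855) + 510))) = -4702*(-19285/(1456314*(242719/57855 + 510))) = -4702/((-18*242719/57855*29748769/57855)) = -4702/(-14441182925822/371911225) = -4702*(-371911225/14441182925822) = 874363289975/7220591462911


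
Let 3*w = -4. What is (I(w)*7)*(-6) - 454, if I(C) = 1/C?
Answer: -845/2 ≈ -422.50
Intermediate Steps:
w = -4/3 (w = (⅓)*(-4) = -4/3 ≈ -1.3333)
(I(w)*7)*(-6) - 454 = (7/(-4/3))*(-6) - 454 = -¾*7*(-6) - 454 = -21/4*(-6) - 454 = 63/2 - 454 = -845/2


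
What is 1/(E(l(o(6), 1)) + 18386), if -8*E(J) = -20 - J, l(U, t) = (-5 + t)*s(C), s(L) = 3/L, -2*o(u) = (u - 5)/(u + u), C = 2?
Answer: 4/73551 ≈ 5.4384e-5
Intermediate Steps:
o(u) = -(-5 + u)/(4*u) (o(u) = -(u - 5)/(2*(u + u)) = -(-5 + u)/(2*(2*u)) = -(-5 + u)*1/(2*u)/2 = -(-5 + u)/(4*u))
l(U, t) = -15/2 + 3*t/2 (l(U, t) = (-5 + t)*(3/2) = -15/2 + 3*t/2)
E(J) = 5/2 + J/8 (E(J) = -(-20 - J)/8 = 5/2 + J/8)
1/(E(l(o(6), 1)) + 18386) = 1/((5/2 + (-15/2 + (3/2)*1)/8) + 18386) = 1/((5/2 + (-15/2 + 3/2)/8) + 18386) = 1/((5/2 + (1/8)*(-6)) + 18386) = 1/((5/2 - 3/4) + 18386) = 1/(7/4 + 18386) = 1/(73551/4) = 4/73551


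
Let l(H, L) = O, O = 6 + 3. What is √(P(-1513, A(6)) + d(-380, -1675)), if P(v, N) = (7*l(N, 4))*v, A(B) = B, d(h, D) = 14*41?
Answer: I*√94745 ≈ 307.81*I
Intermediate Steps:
O = 9
l(H, L) = 9
d(h, D) = 574
P(v, N) = 63*v (P(v, N) = (7*9)*v = 63*v)
√(P(-1513, A(6)) + d(-380, -1675)) = √(63*(-1513) + 574) = √(-95319 + 574) = √(-94745) = I*√94745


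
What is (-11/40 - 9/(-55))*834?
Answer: -20433/220 ≈ -92.877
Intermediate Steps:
(-11/40 - 9/(-55))*834 = (-11*1/40 - 9*(-1/55))*834 = (-11/40 + 9/55)*834 = -49/440*834 = -20433/220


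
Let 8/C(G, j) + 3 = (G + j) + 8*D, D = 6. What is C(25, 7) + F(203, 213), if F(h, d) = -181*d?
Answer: -2968573/77 ≈ -38553.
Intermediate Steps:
C(G, j) = 8/(45 + G + j) (C(G, j) = 8/(-3 + ((G + j) + 8*6)) = 8/(-3 + ((G + j) + 48)) = 8/(-3 + (48 + G + j)) = 8/(45 + G + j))
C(25, 7) + F(203, 213) = 8/(45 + 25 + 7) - 181*213 = 8/77 - 38553 = -2968573/77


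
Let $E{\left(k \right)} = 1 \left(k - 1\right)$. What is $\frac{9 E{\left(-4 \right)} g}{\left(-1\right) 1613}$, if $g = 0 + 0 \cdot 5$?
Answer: $0$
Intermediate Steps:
$g = 0$ ($g = 0 + 0 = 0$)
$E{\left(k \right)} = -1 + k$ ($E{\left(k \right)} = 1 \left(-1 + k\right) = -1 + k$)
$\frac{9 E{\left(-4 \right)} g}{\left(-1\right) 1613} = \frac{9 \left(-1 - 4\right) 0}{\left(-1\right) 1613} = \frac{9 \left(-5\right) 0}{-1613} = \left(-45\right) 0 \left(- \frac{1}{1613}\right) = 0 \left(- \frac{1}{1613}\right) = 0$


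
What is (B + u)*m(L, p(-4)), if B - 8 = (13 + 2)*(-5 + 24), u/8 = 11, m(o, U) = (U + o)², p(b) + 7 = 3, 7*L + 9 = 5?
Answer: 390144/49 ≈ 7962.1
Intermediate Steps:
L = -4/7 (L = -9/7 + (⅐)*5 = -9/7 + 5/7 = -4/7 ≈ -0.57143)
p(b) = -4 (p(b) = -7 + 3 = -4)
u = 88 (u = 8*11 = 88)
B = 293 (B = 8 + (13 + 2)*(-5 + 24) = 8 + 15*19 = 8 + 285 = 293)
(B + u)*m(L, p(-4)) = (293 + 88)*(-4 - 4/7)² = 381*(-32/7)² = 381*(1024/49) = 390144/49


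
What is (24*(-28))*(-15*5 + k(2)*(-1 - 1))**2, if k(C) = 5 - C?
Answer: -4408992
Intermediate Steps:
(24*(-28))*(-15*5 + k(2)*(-1 - 1))**2 = (24*(-28))*(-15*5 + (5 - 1*2)*(-1 - 1))**2 = -672*(-5*15 + (5 - 2)*(-2))**2 = -672*(-75 + 3*(-2))**2 = -672*(-75 - 6)**2 = -672*(-81)**2 = -672*6561 = -4408992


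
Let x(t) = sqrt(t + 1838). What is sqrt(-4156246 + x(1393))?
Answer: sqrt(-4156246 + 3*sqrt(359)) ≈ 2038.7*I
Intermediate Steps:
x(t) = sqrt(1838 + t)
sqrt(-4156246 + x(1393)) = sqrt(-4156246 + sqrt(1838 + 1393)) = sqrt(-4156246 + sqrt(3231)) = sqrt(-4156246 + 3*sqrt(359))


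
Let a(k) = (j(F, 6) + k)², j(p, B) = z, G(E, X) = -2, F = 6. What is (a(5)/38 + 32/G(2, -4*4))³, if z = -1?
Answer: -25934336/6859 ≈ -3781.1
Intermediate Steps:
j(p, B) = -1
a(k) = (-1 + k)²
(a(5)/38 + 32/G(2, -4*4))³ = ((-1 + 5)²/38 + 32/(-2))³ = (4²*(1/38) + 32*(-½))³ = (16*(1/38) - 16)³ = (8/19 - 16)³ = (-296/19)³ = -25934336/6859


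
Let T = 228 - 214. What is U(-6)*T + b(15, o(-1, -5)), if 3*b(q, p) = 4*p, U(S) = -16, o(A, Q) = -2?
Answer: -680/3 ≈ -226.67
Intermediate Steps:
b(q, p) = 4*p/3 (b(q, p) = (4*p)/3 = 4*p/3)
T = 14
U(-6)*T + b(15, o(-1, -5)) = -16*14 + (4/3)*(-2) = -224 - 8/3 = -680/3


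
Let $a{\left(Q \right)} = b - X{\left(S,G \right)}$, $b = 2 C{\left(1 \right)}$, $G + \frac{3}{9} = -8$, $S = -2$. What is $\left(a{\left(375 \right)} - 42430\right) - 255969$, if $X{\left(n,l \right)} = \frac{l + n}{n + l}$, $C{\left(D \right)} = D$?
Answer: $-298398$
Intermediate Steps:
$G = - \frac{25}{3}$ ($G = - \frac{1}{3} - 8 = - \frac{25}{3} \approx -8.3333$)
$X{\left(n,l \right)} = 1$ ($X{\left(n,l \right)} = \frac{l + n}{l + n} = 1$)
$b = 2$ ($b = 2 \cdot 1 = 2$)
$a{\left(Q \right)} = 1$ ($a{\left(Q \right)} = 2 - 1 = 1$)
$\left(a{\left(375 \right)} - 42430\right) - 255969 = \left(1 - 42430\right) - 255969 = -42429 - 255969 = -298398$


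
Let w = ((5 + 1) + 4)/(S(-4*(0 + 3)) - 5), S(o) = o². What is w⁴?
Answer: 10000/373301041 ≈ 2.6788e-5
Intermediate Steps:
w = 10/139 (w = ((5 + 1) + 4)/((-4*(0 + 3))² - 5) = (6 + 4)/((-4*3)² - 5) = 10/((-12)² - 5) = 10/(144 - 5) = 10/139 ≈ 0.071942)
w⁴ = (10/139)⁴ = 10000/373301041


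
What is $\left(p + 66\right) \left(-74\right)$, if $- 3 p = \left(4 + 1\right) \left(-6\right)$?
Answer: $-5624$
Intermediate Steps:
$p = 10$ ($p = - \frac{\left(4 + 1\right) \left(-6\right)}{3} = - \frac{5 \left(-6\right)}{3} = \left(- \frac{1}{3}\right) \left(-30\right) = 10$)
$\left(p + 66\right) \left(-74\right) = \left(10 + 66\right) \left(-74\right) = 76 \left(-74\right) = -5624$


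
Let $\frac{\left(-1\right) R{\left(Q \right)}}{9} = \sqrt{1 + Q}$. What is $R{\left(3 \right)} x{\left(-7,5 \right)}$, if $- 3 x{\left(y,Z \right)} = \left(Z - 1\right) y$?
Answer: $-168$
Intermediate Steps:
$x{\left(y,Z \right)} = - \frac{y \left(-1 + Z\right)}{3}$ ($x{\left(y,Z \right)} = - \frac{\left(Z - 1\right) y}{3} = - \frac{\left(-1 + Z\right) y}{3} = - \frac{y \left(-1 + Z\right)}{3}$)
$R{\left(Q \right)} = - 9 \sqrt{1 + Q}$
$R{\left(3 \right)} x{\left(-7,5 \right)} = - 9 \sqrt{1 + 3} \cdot \frac{1}{3} \left(-7\right) \left(1 - 5\right) = - 9 \sqrt{4} \cdot \frac{1}{3} \left(-7\right) \left(1 - 5\right) = \left(-9\right) 2 \cdot \frac{1}{3} \left(-7\right) \left(-4\right) = \left(-18\right) \frac{28}{3} = -168$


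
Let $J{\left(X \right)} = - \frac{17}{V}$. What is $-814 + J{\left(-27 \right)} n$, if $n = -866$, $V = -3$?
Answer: $- \frac{17164}{3} \approx -5721.3$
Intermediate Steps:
$J{\left(X \right)} = \frac{17}{3}$ ($J{\left(X \right)} = - \frac{17}{-3} = \left(-17\right) \left(- \frac{1}{3}\right) = \frac{17}{3}$)
$-814 + J{\left(-27 \right)} n = -814 + \frac{17}{3} \left(-866\right) = -814 - \frac{14722}{3} = - \frac{17164}{3}$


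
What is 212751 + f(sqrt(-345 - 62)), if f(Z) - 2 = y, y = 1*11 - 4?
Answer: 212760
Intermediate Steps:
y = 7 (y = 11 - 4 = 7)
f(Z) = 9 (f(Z) = 2 + 7 = 9)
212751 + f(sqrt(-345 - 62)) = 212751 + 9 = 212760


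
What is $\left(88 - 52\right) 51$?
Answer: $1836$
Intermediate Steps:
$\left(88 - 52\right) 51 = 36 \cdot 51 = 1836$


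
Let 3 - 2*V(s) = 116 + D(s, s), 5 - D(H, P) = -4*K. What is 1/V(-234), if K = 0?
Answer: -1/59 ≈ -0.016949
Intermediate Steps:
D(H, P) = 5 (D(H, P) = 5 - (-4)*0 = 5 - 1*0 = 5 + 0 = 5)
V(s) = -59 (V(s) = 3/2 - (116 + 5)/2 = 3/2 - ½*121 = 3/2 - 121/2 = -59)
1/V(-234) = 1/(-59) = -1/59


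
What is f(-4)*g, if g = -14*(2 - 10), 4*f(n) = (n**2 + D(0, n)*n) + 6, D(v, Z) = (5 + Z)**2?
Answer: 504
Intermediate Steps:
f(n) = 3/2 + n**2/4 + n*(5 + n)**2/4 (f(n) = ((n**2 + (5 + n)**2*n) + 6)/4 = ((n**2 + n*(5 + n)**2) + 6)/4 = (6 + n**2 + n*(5 + n)**2)/4 = 3/2 + n**2/4 + n*(5 + n)**2/4)
g = 112 (g = -14*(-8) = 112)
f(-4)*g = (3/2 + (1/4)*(-4)**2 + (1/4)*(-4)*(5 - 4)**2)*112 = (3/2 + (1/4)*16 + (1/4)*(-4)*1**2)*112 = (3/2 + 4 + (1/4)*(-4)*1)*112 = (3/2 + 4 - 1)*112 = (9/2)*112 = 504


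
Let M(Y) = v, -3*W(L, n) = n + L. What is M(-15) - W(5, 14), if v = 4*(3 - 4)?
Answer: 7/3 ≈ 2.3333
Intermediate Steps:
v = -4 (v = 4*(-1) = -4)
W(L, n) = -L/3 - n/3 (W(L, n) = -(n + L)/3 = -(L + n)/3 = -L/3 - n/3)
M(Y) = -4
M(-15) - W(5, 14) = -4 - (-⅓*5 - ⅓*14) = -4 - (-5/3 - 14/3) = -4 - 1*(-19/3) = -4 + 19/3 = 7/3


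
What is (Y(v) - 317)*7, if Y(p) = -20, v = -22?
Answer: -2359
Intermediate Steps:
(Y(v) - 317)*7 = (-20 - 317)*7 = -337*7 = -2359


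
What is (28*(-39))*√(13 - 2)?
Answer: -1092*√11 ≈ -3621.8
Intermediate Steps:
(28*(-39))*√(13 - 2) = -1092*√11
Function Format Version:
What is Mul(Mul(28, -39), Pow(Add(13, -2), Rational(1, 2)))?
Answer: Mul(-1092, Pow(11, Rational(1, 2))) ≈ -3621.8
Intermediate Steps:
Mul(Mul(28, -39), Pow(Add(13, -2), Rational(1, 2))) = Mul(-1092, Pow(11, Rational(1, 2)))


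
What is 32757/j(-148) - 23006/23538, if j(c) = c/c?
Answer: 385505630/11769 ≈ 32756.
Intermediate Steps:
j(c) = 1
32757/j(-148) - 23006/23538 = 32757/1 - 23006/23538 = 32757*1 - 23006*1/23538 = 32757 - 11503/11769 = 385505630/11769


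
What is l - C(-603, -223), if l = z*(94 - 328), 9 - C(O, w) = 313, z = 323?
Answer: -75278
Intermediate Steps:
C(O, w) = -304 (C(O, w) = 9 - 1*313 = 9 - 313 = -304)
l = -75582 (l = 323*(94 - 328) = 323*(-234) = -75582)
l - C(-603, -223) = -75582 - 1*(-304) = -75582 + 304 = -75278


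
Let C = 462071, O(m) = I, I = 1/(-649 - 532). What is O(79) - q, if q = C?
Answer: -545705852/1181 ≈ -4.6207e+5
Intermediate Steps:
I = -1/1181 (I = 1/(-1181) = -1/1181 ≈ -0.00084674)
O(m) = -1/1181
q = 462071
O(79) - q = -1/1181 - 1*462071 = -1/1181 - 462071 = -545705852/1181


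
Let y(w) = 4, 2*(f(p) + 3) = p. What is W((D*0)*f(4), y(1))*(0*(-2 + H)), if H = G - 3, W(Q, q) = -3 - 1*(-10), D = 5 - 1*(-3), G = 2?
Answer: 0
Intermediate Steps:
f(p) = -3 + p/2
D = 8 (D = 5 + 3 = 8)
W(Q, q) = 7 (W(Q, q) = -3 + 10 = 7)
H = -1 (H = 2 - 3 = -1)
W((D*0)*f(4), y(1))*(0*(-2 + H)) = 7*(0*(-2 - 1)) = 7*(0*(-3)) = 7*0 = 0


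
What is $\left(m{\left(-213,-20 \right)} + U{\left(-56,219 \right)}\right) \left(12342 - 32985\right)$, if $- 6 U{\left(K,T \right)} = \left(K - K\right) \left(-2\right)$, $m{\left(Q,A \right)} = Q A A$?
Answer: $1758783600$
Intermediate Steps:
$m{\left(Q,A \right)} = Q A^{2}$ ($m{\left(Q,A \right)} = A Q A = Q A^{2}$)
$U{\left(K,T \right)} = 0$ ($U{\left(K,T \right)} = - \frac{\left(K - K\right) \left(-2\right)}{6} = - \frac{0 \left(-2\right)}{6} = \left(- \frac{1}{6}\right) 0 = 0$)
$\left(m{\left(-213,-20 \right)} + U{\left(-56,219 \right)}\right) \left(12342 - 32985\right) = \left(- 213 \left(-20\right)^{2} + 0\right) \left(12342 - 32985\right) = \left(\left(-213\right) 400 + 0\right) \left(-20643\right) = \left(-85200 + 0\right) \left(-20643\right) = \left(-85200\right) \left(-20643\right) = 1758783600$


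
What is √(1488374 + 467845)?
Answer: √1956219 ≈ 1398.6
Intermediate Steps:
√(1488374 + 467845) = √1956219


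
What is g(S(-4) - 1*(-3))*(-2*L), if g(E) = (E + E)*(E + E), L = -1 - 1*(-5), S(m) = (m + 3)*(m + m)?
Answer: -3872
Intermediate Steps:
S(m) = 2*m*(3 + m) (S(m) = (3 + m)*(2*m) = 2*m*(3 + m))
L = 4 (L = -1 + 5 = 4)
g(E) = 4*E² (g(E) = (2*E)*(2*E) = 4*E²)
g(S(-4) - 1*(-3))*(-2*L) = (4*(2*(-4)*(3 - 4) - 1*(-3))²)*(-2*4) = (4*(2*(-4)*(-1) + 3)²)*(-8) = (4*(8 + 3)²)*(-8) = (4*11²)*(-8) = (4*121)*(-8) = 484*(-8) = -3872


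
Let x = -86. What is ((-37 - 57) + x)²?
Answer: 32400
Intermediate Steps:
((-37 - 57) + x)² = ((-37 - 57) - 86)² = (-94 - 86)² = (-180)² = 32400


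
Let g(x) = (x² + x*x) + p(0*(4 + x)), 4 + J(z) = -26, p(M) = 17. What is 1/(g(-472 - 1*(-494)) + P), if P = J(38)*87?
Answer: -1/1625 ≈ -0.00061538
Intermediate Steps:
J(z) = -30 (J(z) = -4 - 26 = -30)
g(x) = 17 + 2*x² (g(x) = (x² + x*x) + 17 = (x² + x²) + 17 = 2*x² + 17 = 17 + 2*x²)
P = -2610 (P = -30*87 = -2610)
1/(g(-472 - 1*(-494)) + P) = 1/((17 + 2*(-472 - 1*(-494))²) - 2610) = 1/((17 + 2*(-472 + 494)²) - 2610) = 1/((17 + 2*22²) - 2610) = 1/((17 + 2*484) - 2610) = 1/((17 + 968) - 2610) = 1/(985 - 2610) = 1/(-1625) = -1/1625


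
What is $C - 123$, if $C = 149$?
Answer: $26$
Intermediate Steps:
$C - 123 = 149 - 123 = 26$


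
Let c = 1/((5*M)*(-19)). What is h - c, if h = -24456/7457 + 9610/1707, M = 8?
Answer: 22748416379/9674115240 ≈ 2.3515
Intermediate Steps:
c = -1/760 (c = 1/((5*8)*(-19)) = 1/(40*(-19)) = 1/(-760) = -1/760 ≈ -0.0013158)
h = 29915378/12729099 (h = -24456*1/7457 + 9610*(1/1707) = -24456/7457 + 9610/1707 = 29915378/12729099 ≈ 2.3502)
h - c = 29915378/12729099 - 1*(-1/760) = 29915378/12729099 + 1/760 = 22748416379/9674115240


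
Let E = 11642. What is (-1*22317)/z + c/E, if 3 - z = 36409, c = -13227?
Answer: -55431912/105959663 ≈ -0.52314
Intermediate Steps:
z = -36406 (z = 3 - 1*36409 = 3 - 36409 = -36406)
(-1*22317)/z + c/E = -1*22317/(-36406) - 13227/11642 = -22317*(-1/36406) - 13227*1/11642 = 22317/36406 - 13227/11642 = -55431912/105959663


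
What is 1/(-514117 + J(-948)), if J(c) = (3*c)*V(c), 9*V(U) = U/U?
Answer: -1/514433 ≈ -1.9439e-6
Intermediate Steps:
V(U) = ⅑ (V(U) = (U/U)/9 = (⅑)*1 = ⅑)
J(c) = c/3 (J(c) = (3*c)*(⅑) = c/3)
1/(-514117 + J(-948)) = 1/(-514117 + (⅓)*(-948)) = 1/(-514117 - 316) = 1/(-514433) = -1/514433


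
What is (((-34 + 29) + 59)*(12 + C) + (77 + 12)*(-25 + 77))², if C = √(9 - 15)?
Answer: 27818680 + 569808*I*√6 ≈ 2.7819e+7 + 1.3957e+6*I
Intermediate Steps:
C = I*√6 (C = √(-6) = I*√6 ≈ 2.4495*I)
(((-34 + 29) + 59)*(12 + C) + (77 + 12)*(-25 + 77))² = (((-34 + 29) + 59)*(12 + I*√6) + (77 + 12)*(-25 + 77))² = ((-5 + 59)*(12 + I*√6) + 89*52)² = (54*(12 + I*√6) + 4628)² = ((648 + 54*I*√6) + 4628)² = (5276 + 54*I*√6)²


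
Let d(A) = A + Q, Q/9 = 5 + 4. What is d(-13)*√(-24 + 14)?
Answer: 68*I*√10 ≈ 215.03*I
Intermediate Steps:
Q = 81 (Q = 9*(5 + 4) = 9*9 = 81)
d(A) = 81 + A (d(A) = A + 81 = 81 + A)
d(-13)*√(-24 + 14) = (81 - 13)*√(-24 + 14) = 68*√(-10) = 68*(I*√10) = 68*I*√10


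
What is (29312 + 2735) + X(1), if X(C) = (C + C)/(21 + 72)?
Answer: 2980373/93 ≈ 32047.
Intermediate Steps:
X(C) = 2*C/93 (X(C) = (2*C)/93 = (2*C)*(1/93) = 2*C/93)
(29312 + 2735) + X(1) = (29312 + 2735) + (2/93)*1 = 32047 + 2/93 = 2980373/93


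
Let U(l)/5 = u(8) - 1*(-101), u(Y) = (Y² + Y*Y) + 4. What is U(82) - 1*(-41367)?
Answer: 42532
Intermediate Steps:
u(Y) = 4 + 2*Y² (u(Y) = (Y² + Y²) + 4 = 2*Y² + 4 = 4 + 2*Y²)
U(l) = 1165 (U(l) = 5*((4 + 2*8²) - 1*(-101)) = 5*((4 + 2*64) + 101) = 5*((4 + 128) + 101) = 5*(132 + 101) = 5*233 = 1165)
U(82) - 1*(-41367) = 1165 - 1*(-41367) = 1165 + 41367 = 42532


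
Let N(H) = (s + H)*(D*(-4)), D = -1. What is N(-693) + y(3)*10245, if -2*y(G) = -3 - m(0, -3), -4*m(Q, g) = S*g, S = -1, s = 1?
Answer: 70061/8 ≈ 8757.6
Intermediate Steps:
N(H) = 4 + 4*H (N(H) = (1 + H)*(-1*(-4)) = (1 + H)*4 = 4 + 4*H)
m(Q, g) = g/4 (m(Q, g) = -(-1)*g/4 = g/4)
y(G) = 9/8 (y(G) = -(-3 - (-3)/4)/2 = -(-3 - 1*(-¾))/2 = -(-3 + ¾)/2 = -½*(-9/4) = 9/8)
N(-693) + y(3)*10245 = (4 + 4*(-693)) + (9/8)*10245 = (4 - 2772) + 92205/8 = -2768 + 92205/8 = 70061/8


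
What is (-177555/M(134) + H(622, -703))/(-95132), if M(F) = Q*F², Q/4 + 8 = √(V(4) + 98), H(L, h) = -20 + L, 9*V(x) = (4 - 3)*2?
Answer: -237580979/37580184224 + 76095*√221/150320736896 ≈ -0.0063144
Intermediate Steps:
V(x) = 2/9 (V(x) = ((4 - 3)*2)/9 = (1*2)/9 = (⅑)*2 = 2/9)
Q = -32 + 8*√221/3 (Q = -32 + 4*√(2/9 + 98) = -32 + 4*√(884/9) = -32 + 4*(2*√221/3) = -32 + 8*√221/3 ≈ 7.6429)
M(F) = F²*(-32 + 8*√221/3) (M(F) = (-32 + 8*√221/3)*F² = F²*(-32 + 8*√221/3))
(-177555/M(134) + H(622, -703))/(-95132) = (-177555*3/(143648*(-12 + √221)) + (-20 + 622))/(-95132) = (-177555*3/(143648*(-12 + √221)) + 602)*(-1/95132) = (-177555/(-574592 + 143648*√221/3) + 602)*(-1/95132) = (602 - 177555/(-574592 + 143648*√221/3))*(-1/95132) = -301/47566 + 177555/(95132*(-574592 + 143648*√221/3))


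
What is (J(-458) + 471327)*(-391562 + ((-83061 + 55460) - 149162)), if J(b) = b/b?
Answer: -267867485600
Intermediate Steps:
J(b) = 1
(J(-458) + 471327)*(-391562 + ((-83061 + 55460) - 149162)) = (1 + 471327)*(-391562 + ((-83061 + 55460) - 149162)) = 471328*(-391562 + (-27601 - 149162)) = 471328*(-391562 - 176763) = 471328*(-568325) = -267867485600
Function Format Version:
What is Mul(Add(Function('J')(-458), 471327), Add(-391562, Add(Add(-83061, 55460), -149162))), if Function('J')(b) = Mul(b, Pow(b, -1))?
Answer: -267867485600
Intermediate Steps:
Function('J')(b) = 1
Mul(Add(Function('J')(-458), 471327), Add(-391562, Add(Add(-83061, 55460), -149162))) = Mul(Add(1, 471327), Add(-391562, Add(Add(-83061, 55460), -149162))) = Mul(471328, Add(-391562, Add(-27601, -149162))) = Mul(471328, Add(-391562, -176763)) = Mul(471328, -568325) = -267867485600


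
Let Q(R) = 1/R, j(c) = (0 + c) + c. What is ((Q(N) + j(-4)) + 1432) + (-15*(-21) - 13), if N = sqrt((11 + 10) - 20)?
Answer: 1727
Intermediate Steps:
N = 1 (N = sqrt(21 - 20) = sqrt(1) = 1)
j(c) = 2*c (j(c) = c + c = 2*c)
((Q(N) + j(-4)) + 1432) + (-15*(-21) - 13) = ((1/1 + 2*(-4)) + 1432) + (-15*(-21) - 13) = ((1 - 8) + 1432) + (315 - 13) = (-7 + 1432) + 302 = 1425 + 302 = 1727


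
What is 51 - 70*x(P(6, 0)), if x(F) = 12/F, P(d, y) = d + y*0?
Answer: -89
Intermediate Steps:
P(d, y) = d (P(d, y) = d + 0 = d)
51 - 70*x(P(6, 0)) = 51 - 840/6 = 51 - 70*2 = 51 - 140 = -89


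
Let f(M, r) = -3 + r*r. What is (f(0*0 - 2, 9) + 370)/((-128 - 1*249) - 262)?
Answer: -448/639 ≈ -0.70110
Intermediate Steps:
f(M, r) = -3 + r²
(f(0*0 - 2, 9) + 370)/((-128 - 1*249) - 262) = ((-3 + 9²) + 370)/((-128 - 1*249) - 262) = ((-3 + 81) + 370)/((-128 - 249) - 262) = (78 + 370)/(-377 - 262) = 448/(-639) = 448*(-1/639) = -448/639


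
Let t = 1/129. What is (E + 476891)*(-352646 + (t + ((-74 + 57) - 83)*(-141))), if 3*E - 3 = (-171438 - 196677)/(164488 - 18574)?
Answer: -3038950468319596439/18822906 ≈ -1.6145e+11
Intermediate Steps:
E = 23209/145914 (E = 1 + ((-171438 - 196677)/(164488 - 18574))/3 = 1 + (-368115/145914)/3 = 1 + (-368115*1/145914)/3 = 1 + (⅓)*(-122705/48638) = 1 - 122705/145914 = 23209/145914 ≈ 0.15906)
t = 1/129 ≈ 0.0077519
(E + 476891)*(-352646 + (t + ((-74 + 57) - 83)*(-141))) = (23209/145914 + 476891)*(-352646 + (1/129 + ((-74 + 57) - 83)*(-141))) = 69585096583*(-352646 + (1/129 + (-17 - 83)*(-141)))/145914 = 69585096583*(-352646 + (1/129 - 100*(-141)))/145914 = 69585096583*(-352646 + (1/129 + 14100))/145914 = 69585096583*(-352646 + 1818901/129)/145914 = (69585096583/145914)*(-43672433/129) = -3038950468319596439/18822906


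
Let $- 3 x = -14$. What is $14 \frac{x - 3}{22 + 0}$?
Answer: $\frac{35}{33} \approx 1.0606$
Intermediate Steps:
$x = \frac{14}{3}$ ($x = \left(- \frac{1}{3}\right) \left(-14\right) = \frac{14}{3} \approx 4.6667$)
$14 \frac{x - 3}{22 + 0} = 14 \frac{\frac{14}{3} - 3}{22 + 0} = 14 \frac{5}{3 \cdot 22} = 14 \cdot \frac{5}{3} \cdot \frac{1}{22} = 14 \cdot \frac{5}{66} = \frac{35}{33}$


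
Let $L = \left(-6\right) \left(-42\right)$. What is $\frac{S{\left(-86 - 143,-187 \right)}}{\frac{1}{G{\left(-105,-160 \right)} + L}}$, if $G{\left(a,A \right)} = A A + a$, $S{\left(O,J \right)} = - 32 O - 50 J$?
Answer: $429408466$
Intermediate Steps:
$S{\left(O,J \right)} = - 50 J - 32 O$
$G{\left(a,A \right)} = a + A^{2}$ ($G{\left(a,A \right)} = A^{2} + a = a + A^{2}$)
$L = 252$
$\frac{S{\left(-86 - 143,-187 \right)}}{\frac{1}{G{\left(-105,-160 \right)} + L}} = \frac{\left(-50\right) \left(-187\right) - 32 \left(-86 - 143\right)}{\frac{1}{\left(-105 + \left(-160\right)^{2}\right) + 252}} = \frac{9350 - 32 \left(-86 - 143\right)}{\frac{1}{\left(-105 + 25600\right) + 252}} = \frac{9350 - -7328}{\frac{1}{25495 + 252}} = \frac{9350 + 7328}{\frac{1}{25747}} = 16678 \frac{1}{\frac{1}{25747}} = 16678 \cdot 25747 = 429408466$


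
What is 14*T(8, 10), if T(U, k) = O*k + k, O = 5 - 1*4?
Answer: 280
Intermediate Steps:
O = 1 (O = 5 - 4 = 1)
T(U, k) = 2*k (T(U, k) = 1*k + k = k + k = 2*k)
14*T(8, 10) = 14*(2*10) = 14*20 = 280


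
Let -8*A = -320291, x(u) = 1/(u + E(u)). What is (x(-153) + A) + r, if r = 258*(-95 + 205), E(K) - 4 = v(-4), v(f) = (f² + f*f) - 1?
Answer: 32292525/472 ≈ 68416.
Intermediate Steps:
v(f) = -1 + 2*f² (v(f) = (f² + f²) - 1 = 2*f² - 1 = -1 + 2*f²)
E(K) = 35 (E(K) = 4 + (-1 + 2*(-4)²) = 4 + (-1 + 2*16) = 4 + (-1 + 32) = 4 + 31 = 35)
x(u) = 1/(35 + u) (x(u) = 1/(u + 35) = 1/(35 + u))
r = 28380 (r = 258*110 = 28380)
A = 320291/8 (A = -⅛*(-320291) = 320291/8 ≈ 40036.)
(x(-153) + A) + r = (1/(35 - 153) + 320291/8) + 28380 = (1/(-118) + 320291/8) + 28380 = (-1/118 + 320291/8) + 28380 = 18897165/472 + 28380 = 32292525/472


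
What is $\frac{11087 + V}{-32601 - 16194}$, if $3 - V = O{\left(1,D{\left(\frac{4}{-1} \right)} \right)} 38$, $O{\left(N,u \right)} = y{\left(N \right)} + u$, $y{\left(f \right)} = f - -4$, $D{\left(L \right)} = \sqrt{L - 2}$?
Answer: $- \frac{2180}{9759} + \frac{38 i \sqrt{6}}{48795} \approx -0.22338 + 0.0019076 i$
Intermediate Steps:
$D{\left(L \right)} = \sqrt{-2 + L}$
$y{\left(f \right)} = 4 + f$ ($y{\left(f \right)} = f + 4 = 4 + f$)
$O{\left(N,u \right)} = 4 + N + u$ ($O{\left(N,u \right)} = \left(4 + N\right) + u = 4 + N + u$)
$V = -187 - 38 i \sqrt{6}$ ($V = 3 - \left(4 + 1 + \sqrt{-2 + \frac{4}{-1}}\right) 38 = 3 - \left(4 + 1 + \sqrt{-2 + 4 \left(-1\right)}\right) 38 = 3 - \left(4 + 1 + \sqrt{-2 - 4}\right) 38 = 3 - \left(4 + 1 + \sqrt{-6}\right) 38 = 3 - \left(4 + 1 + i \sqrt{6}\right) 38 = 3 - \left(5 + i \sqrt{6}\right) 38 = 3 - \left(190 + 38 i \sqrt{6}\right) = -187 - 38 i \sqrt{6} \approx -187.0 - 93.081 i$)
$\frac{11087 + V}{-32601 - 16194} = \frac{11087 - \left(187 + 38 i \sqrt{6}\right)}{-32601 - 16194} = \frac{10900 - 38 i \sqrt{6}}{-48795} = \left(10900 - 38 i \sqrt{6}\right) \left(- \frac{1}{48795}\right) = - \frac{2180}{9759} + \frac{38 i \sqrt{6}}{48795}$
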